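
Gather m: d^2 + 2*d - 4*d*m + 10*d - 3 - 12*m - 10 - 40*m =d^2 + 12*d + m*(-4*d - 52) - 13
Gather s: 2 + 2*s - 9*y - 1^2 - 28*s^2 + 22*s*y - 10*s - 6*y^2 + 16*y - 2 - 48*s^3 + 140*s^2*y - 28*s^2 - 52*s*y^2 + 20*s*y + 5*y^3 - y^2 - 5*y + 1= -48*s^3 + s^2*(140*y - 56) + s*(-52*y^2 + 42*y - 8) + 5*y^3 - 7*y^2 + 2*y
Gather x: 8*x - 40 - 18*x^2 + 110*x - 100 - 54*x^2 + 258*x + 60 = -72*x^2 + 376*x - 80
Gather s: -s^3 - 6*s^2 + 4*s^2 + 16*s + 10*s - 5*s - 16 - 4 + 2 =-s^3 - 2*s^2 + 21*s - 18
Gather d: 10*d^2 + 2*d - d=10*d^2 + d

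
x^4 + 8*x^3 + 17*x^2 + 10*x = x*(x + 1)*(x + 2)*(x + 5)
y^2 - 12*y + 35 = (y - 7)*(y - 5)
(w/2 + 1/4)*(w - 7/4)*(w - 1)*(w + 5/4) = w^4/2 - w^3/2 - 39*w^2/32 + 43*w/64 + 35/64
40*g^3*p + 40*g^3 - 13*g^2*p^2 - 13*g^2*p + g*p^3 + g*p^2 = (-8*g + p)*(-5*g + p)*(g*p + g)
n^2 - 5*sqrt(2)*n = n*(n - 5*sqrt(2))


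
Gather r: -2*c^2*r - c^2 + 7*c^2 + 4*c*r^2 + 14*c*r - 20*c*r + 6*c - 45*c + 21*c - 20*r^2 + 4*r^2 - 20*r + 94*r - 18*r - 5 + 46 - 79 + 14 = 6*c^2 - 18*c + r^2*(4*c - 16) + r*(-2*c^2 - 6*c + 56) - 24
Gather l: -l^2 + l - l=-l^2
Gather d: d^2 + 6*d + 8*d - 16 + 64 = d^2 + 14*d + 48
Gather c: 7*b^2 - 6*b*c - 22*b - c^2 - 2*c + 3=7*b^2 - 22*b - c^2 + c*(-6*b - 2) + 3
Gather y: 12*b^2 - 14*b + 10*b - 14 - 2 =12*b^2 - 4*b - 16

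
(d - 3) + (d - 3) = 2*d - 6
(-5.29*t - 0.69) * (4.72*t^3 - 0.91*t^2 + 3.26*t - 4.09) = -24.9688*t^4 + 1.5571*t^3 - 16.6175*t^2 + 19.3867*t + 2.8221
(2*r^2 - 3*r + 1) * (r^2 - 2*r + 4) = 2*r^4 - 7*r^3 + 15*r^2 - 14*r + 4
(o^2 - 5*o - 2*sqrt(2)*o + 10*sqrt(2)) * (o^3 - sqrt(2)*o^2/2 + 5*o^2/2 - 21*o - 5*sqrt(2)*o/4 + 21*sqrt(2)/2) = o^5 - 5*sqrt(2)*o^4/2 - 5*o^4/2 - 63*o^3/2 + 25*sqrt(2)*o^3/4 + 100*o^2 + 335*sqrt(2)*o^2/4 - 525*sqrt(2)*o/2 - 67*o + 210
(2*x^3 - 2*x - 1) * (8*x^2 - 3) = 16*x^5 - 22*x^3 - 8*x^2 + 6*x + 3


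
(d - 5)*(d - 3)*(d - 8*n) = d^3 - 8*d^2*n - 8*d^2 + 64*d*n + 15*d - 120*n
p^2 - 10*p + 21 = (p - 7)*(p - 3)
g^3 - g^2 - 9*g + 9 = (g - 3)*(g - 1)*(g + 3)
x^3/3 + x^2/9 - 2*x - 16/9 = (x/3 + 1/3)*(x - 8/3)*(x + 2)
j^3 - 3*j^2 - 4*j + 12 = (j - 3)*(j - 2)*(j + 2)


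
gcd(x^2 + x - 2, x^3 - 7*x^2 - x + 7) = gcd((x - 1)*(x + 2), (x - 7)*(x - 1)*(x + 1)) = x - 1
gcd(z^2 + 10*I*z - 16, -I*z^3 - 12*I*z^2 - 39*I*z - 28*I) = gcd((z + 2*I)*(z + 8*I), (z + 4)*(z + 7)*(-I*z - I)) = 1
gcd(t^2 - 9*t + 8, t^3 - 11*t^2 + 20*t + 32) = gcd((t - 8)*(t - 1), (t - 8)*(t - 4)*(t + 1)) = t - 8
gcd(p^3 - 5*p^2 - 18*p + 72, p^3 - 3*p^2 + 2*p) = 1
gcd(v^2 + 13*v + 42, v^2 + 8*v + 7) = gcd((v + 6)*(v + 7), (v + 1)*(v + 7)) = v + 7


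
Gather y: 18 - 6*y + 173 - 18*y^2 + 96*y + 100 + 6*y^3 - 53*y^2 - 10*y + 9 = 6*y^3 - 71*y^2 + 80*y + 300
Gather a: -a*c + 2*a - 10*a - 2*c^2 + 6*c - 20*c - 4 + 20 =a*(-c - 8) - 2*c^2 - 14*c + 16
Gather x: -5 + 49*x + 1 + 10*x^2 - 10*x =10*x^2 + 39*x - 4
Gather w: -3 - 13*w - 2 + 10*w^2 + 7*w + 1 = 10*w^2 - 6*w - 4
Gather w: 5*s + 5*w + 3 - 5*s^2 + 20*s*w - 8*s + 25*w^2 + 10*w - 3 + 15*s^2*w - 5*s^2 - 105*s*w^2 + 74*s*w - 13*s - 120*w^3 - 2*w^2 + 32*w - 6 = -10*s^2 - 16*s - 120*w^3 + w^2*(23 - 105*s) + w*(15*s^2 + 94*s + 47) - 6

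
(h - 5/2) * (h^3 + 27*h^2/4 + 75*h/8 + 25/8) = h^4 + 17*h^3/4 - 15*h^2/2 - 325*h/16 - 125/16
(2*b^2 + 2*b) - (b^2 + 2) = b^2 + 2*b - 2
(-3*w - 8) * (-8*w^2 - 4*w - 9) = 24*w^3 + 76*w^2 + 59*w + 72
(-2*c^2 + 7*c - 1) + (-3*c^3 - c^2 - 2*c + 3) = -3*c^3 - 3*c^2 + 5*c + 2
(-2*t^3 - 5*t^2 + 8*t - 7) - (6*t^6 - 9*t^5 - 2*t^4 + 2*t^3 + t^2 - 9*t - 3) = -6*t^6 + 9*t^5 + 2*t^4 - 4*t^3 - 6*t^2 + 17*t - 4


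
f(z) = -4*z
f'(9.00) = -4.00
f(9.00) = -36.00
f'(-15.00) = -4.00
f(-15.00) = 60.00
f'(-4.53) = -4.00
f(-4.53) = 18.12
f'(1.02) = -4.00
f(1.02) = -4.08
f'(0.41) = -4.00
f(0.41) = -1.64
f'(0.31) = -4.00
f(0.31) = -1.24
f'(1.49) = -4.00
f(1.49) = -5.96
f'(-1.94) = -4.00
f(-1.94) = 7.76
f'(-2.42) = -4.00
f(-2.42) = 9.68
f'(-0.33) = -4.00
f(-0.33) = 1.32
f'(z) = -4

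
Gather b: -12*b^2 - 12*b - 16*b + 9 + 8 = -12*b^2 - 28*b + 17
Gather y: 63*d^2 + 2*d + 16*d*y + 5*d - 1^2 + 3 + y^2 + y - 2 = 63*d^2 + 7*d + y^2 + y*(16*d + 1)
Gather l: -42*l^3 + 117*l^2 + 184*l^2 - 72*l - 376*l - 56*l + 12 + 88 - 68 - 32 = -42*l^3 + 301*l^2 - 504*l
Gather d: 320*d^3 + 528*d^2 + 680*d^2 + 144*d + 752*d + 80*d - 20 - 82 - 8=320*d^3 + 1208*d^2 + 976*d - 110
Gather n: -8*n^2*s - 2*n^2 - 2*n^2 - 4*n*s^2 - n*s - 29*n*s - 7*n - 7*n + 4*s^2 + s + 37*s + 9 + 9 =n^2*(-8*s - 4) + n*(-4*s^2 - 30*s - 14) + 4*s^2 + 38*s + 18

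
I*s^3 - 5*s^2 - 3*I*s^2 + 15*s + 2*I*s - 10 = (s - 2)*(s + 5*I)*(I*s - I)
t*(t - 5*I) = t^2 - 5*I*t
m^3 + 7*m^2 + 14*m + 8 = (m + 1)*(m + 2)*(m + 4)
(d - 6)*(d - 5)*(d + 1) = d^3 - 10*d^2 + 19*d + 30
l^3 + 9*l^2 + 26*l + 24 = (l + 2)*(l + 3)*(l + 4)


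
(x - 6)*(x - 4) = x^2 - 10*x + 24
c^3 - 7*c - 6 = (c - 3)*(c + 1)*(c + 2)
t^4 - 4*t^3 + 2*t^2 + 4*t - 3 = (t - 3)*(t - 1)^2*(t + 1)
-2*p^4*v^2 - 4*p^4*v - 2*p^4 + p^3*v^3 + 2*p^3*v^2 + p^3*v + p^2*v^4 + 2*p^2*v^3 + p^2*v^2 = (-p + v)*(2*p + v)*(p*v + p)^2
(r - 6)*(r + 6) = r^2 - 36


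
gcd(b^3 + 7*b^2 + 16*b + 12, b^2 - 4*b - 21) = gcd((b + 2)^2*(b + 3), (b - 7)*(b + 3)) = b + 3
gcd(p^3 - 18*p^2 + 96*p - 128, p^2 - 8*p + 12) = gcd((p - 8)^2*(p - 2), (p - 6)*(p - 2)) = p - 2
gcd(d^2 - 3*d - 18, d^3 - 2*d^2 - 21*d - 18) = d^2 - 3*d - 18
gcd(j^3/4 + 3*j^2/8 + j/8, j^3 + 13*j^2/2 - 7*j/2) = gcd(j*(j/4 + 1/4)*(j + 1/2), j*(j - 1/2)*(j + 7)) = j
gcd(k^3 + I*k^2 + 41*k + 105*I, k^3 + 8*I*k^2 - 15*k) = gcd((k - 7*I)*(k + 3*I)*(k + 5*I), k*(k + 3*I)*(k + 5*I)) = k^2 + 8*I*k - 15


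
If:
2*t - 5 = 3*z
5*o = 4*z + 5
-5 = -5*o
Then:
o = 1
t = 5/2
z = 0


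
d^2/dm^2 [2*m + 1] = 0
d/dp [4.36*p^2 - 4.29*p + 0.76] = 8.72*p - 4.29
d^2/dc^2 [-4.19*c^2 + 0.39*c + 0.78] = -8.38000000000000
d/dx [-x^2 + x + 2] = 1 - 2*x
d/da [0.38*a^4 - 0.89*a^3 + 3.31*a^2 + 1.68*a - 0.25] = 1.52*a^3 - 2.67*a^2 + 6.62*a + 1.68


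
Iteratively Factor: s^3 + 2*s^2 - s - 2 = (s + 1)*(s^2 + s - 2) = (s + 1)*(s + 2)*(s - 1)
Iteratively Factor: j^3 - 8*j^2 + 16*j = (j - 4)*(j^2 - 4*j) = j*(j - 4)*(j - 4)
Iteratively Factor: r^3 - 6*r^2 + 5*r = (r)*(r^2 - 6*r + 5) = r*(r - 5)*(r - 1)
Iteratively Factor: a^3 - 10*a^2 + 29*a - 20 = (a - 1)*(a^2 - 9*a + 20) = (a - 4)*(a - 1)*(a - 5)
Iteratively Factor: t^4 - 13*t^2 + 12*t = (t - 1)*(t^3 + t^2 - 12*t) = (t - 1)*(t + 4)*(t^2 - 3*t) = t*(t - 1)*(t + 4)*(t - 3)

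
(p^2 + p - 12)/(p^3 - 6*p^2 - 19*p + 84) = 1/(p - 7)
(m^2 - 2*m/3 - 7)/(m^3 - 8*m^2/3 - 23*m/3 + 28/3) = (m - 3)/(m^2 - 5*m + 4)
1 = 1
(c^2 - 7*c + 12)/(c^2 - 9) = (c - 4)/(c + 3)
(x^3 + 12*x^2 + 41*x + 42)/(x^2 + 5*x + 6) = x + 7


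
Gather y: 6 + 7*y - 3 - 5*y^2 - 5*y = -5*y^2 + 2*y + 3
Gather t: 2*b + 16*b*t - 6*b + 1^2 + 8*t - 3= -4*b + t*(16*b + 8) - 2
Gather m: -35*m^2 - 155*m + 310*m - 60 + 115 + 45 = -35*m^2 + 155*m + 100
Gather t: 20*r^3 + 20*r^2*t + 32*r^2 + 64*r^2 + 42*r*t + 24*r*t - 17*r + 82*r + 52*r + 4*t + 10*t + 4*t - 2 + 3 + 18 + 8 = 20*r^3 + 96*r^2 + 117*r + t*(20*r^2 + 66*r + 18) + 27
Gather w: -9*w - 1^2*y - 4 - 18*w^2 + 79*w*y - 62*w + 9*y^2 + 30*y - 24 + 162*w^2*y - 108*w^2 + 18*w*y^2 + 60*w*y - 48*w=w^2*(162*y - 126) + w*(18*y^2 + 139*y - 119) + 9*y^2 + 29*y - 28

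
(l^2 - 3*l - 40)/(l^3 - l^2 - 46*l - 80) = 1/(l + 2)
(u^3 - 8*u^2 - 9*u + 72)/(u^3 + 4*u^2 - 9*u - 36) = (u - 8)/(u + 4)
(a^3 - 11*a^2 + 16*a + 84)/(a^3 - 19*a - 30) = (a^2 - 13*a + 42)/(a^2 - 2*a - 15)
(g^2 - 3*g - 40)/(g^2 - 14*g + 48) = (g + 5)/(g - 6)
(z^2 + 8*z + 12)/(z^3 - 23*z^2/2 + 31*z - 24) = 2*(z^2 + 8*z + 12)/(2*z^3 - 23*z^2 + 62*z - 48)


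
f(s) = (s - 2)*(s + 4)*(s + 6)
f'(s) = (s - 2)*(s + 4) + (s - 2)*(s + 6) + (s + 4)*(s + 6)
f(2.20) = 10.17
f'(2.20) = 53.72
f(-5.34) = 6.49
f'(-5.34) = 4.11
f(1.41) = -23.65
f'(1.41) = 32.52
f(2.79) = 47.15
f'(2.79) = 71.99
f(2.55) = 30.80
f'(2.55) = 64.31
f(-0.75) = -46.92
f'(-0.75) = -6.31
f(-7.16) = -33.58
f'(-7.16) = 43.24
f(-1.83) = -34.66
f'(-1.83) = -15.23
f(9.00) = 1365.00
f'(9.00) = 391.00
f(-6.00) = 0.00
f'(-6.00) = 16.00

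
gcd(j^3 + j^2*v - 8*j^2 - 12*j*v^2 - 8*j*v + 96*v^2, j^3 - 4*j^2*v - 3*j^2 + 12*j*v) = 1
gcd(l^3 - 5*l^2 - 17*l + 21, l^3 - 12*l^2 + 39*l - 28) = l^2 - 8*l + 7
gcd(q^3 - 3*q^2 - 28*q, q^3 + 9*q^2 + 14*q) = q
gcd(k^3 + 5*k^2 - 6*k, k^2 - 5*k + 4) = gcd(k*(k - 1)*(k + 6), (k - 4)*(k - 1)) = k - 1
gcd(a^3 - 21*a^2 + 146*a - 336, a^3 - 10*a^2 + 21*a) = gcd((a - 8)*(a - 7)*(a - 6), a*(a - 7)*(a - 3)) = a - 7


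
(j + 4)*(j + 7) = j^2 + 11*j + 28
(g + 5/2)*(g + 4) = g^2 + 13*g/2 + 10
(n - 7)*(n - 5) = n^2 - 12*n + 35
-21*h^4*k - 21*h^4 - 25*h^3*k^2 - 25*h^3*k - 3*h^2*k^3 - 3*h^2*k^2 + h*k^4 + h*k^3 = (-7*h + k)*(h + k)*(3*h + k)*(h*k + h)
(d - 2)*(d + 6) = d^2 + 4*d - 12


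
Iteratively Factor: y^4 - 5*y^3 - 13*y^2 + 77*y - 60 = (y - 3)*(y^3 - 2*y^2 - 19*y + 20) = (y - 5)*(y - 3)*(y^2 + 3*y - 4) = (y - 5)*(y - 3)*(y + 4)*(y - 1)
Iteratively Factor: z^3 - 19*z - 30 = (z - 5)*(z^2 + 5*z + 6) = (z - 5)*(z + 2)*(z + 3)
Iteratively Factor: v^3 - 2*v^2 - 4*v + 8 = (v + 2)*(v^2 - 4*v + 4) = (v - 2)*(v + 2)*(v - 2)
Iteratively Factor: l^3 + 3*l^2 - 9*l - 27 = (l - 3)*(l^2 + 6*l + 9) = (l - 3)*(l + 3)*(l + 3)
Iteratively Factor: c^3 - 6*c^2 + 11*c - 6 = (c - 1)*(c^2 - 5*c + 6) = (c - 2)*(c - 1)*(c - 3)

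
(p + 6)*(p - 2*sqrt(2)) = p^2 - 2*sqrt(2)*p + 6*p - 12*sqrt(2)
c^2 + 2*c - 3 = (c - 1)*(c + 3)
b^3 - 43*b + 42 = (b - 6)*(b - 1)*(b + 7)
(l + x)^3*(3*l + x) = 3*l^4 + 10*l^3*x + 12*l^2*x^2 + 6*l*x^3 + x^4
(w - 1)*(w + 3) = w^2 + 2*w - 3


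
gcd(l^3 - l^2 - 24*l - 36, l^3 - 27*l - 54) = l^2 - 3*l - 18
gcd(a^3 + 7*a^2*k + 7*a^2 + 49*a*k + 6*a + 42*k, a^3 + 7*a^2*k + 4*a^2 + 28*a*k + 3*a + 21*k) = a^2 + 7*a*k + a + 7*k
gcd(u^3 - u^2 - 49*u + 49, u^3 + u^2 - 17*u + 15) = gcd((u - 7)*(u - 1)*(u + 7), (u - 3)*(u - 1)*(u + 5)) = u - 1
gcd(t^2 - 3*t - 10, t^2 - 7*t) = 1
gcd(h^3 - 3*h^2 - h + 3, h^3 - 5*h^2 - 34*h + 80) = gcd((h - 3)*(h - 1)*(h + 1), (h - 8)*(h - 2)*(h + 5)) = 1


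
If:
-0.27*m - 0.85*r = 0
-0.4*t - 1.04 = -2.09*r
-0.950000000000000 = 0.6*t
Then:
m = -0.61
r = 0.19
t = -1.58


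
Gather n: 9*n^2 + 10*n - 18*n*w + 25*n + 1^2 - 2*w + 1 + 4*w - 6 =9*n^2 + n*(35 - 18*w) + 2*w - 4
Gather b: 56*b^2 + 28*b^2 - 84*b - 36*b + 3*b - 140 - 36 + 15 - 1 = 84*b^2 - 117*b - 162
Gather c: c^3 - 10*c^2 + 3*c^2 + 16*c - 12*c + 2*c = c^3 - 7*c^2 + 6*c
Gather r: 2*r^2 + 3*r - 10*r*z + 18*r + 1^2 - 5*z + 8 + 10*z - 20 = 2*r^2 + r*(21 - 10*z) + 5*z - 11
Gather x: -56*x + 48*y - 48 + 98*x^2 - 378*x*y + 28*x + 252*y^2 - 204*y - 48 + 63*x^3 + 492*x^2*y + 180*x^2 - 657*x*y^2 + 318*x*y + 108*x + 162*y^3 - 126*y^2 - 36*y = 63*x^3 + x^2*(492*y + 278) + x*(-657*y^2 - 60*y + 80) + 162*y^3 + 126*y^2 - 192*y - 96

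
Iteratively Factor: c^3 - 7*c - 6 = (c + 1)*(c^2 - c - 6) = (c + 1)*(c + 2)*(c - 3)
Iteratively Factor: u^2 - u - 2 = (u + 1)*(u - 2)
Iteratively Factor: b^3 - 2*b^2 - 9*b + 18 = (b + 3)*(b^2 - 5*b + 6) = (b - 3)*(b + 3)*(b - 2)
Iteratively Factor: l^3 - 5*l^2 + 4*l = (l - 1)*(l^2 - 4*l) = (l - 4)*(l - 1)*(l)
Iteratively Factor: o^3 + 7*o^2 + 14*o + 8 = (o + 1)*(o^2 + 6*o + 8) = (o + 1)*(o + 4)*(o + 2)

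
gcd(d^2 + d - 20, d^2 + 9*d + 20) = d + 5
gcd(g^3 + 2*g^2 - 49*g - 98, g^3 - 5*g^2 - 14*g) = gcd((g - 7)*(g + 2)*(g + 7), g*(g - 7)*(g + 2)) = g^2 - 5*g - 14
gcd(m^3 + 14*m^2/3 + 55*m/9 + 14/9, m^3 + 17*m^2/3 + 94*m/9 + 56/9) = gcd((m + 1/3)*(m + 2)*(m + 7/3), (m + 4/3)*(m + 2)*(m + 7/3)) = m^2 + 13*m/3 + 14/3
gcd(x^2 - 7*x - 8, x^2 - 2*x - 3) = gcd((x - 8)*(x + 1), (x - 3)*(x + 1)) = x + 1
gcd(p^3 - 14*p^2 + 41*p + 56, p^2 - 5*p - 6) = p + 1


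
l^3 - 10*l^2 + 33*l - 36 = (l - 4)*(l - 3)^2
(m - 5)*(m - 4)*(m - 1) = m^3 - 10*m^2 + 29*m - 20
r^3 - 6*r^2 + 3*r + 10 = (r - 5)*(r - 2)*(r + 1)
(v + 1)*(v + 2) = v^2 + 3*v + 2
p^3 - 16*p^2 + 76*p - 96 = (p - 8)*(p - 6)*(p - 2)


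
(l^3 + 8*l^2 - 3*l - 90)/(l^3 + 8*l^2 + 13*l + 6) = (l^2 + 2*l - 15)/(l^2 + 2*l + 1)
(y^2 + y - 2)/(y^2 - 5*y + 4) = (y + 2)/(y - 4)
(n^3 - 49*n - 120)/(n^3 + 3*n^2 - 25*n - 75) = (n - 8)/(n - 5)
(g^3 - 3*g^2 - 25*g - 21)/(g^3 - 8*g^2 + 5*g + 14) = (g + 3)/(g - 2)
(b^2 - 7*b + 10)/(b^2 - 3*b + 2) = (b - 5)/(b - 1)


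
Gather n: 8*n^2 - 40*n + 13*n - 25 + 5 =8*n^2 - 27*n - 20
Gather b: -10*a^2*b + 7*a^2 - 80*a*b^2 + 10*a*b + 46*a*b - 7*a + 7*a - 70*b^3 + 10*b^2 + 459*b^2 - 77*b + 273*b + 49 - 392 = 7*a^2 - 70*b^3 + b^2*(469 - 80*a) + b*(-10*a^2 + 56*a + 196) - 343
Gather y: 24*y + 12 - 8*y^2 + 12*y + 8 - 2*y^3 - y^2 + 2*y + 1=-2*y^3 - 9*y^2 + 38*y + 21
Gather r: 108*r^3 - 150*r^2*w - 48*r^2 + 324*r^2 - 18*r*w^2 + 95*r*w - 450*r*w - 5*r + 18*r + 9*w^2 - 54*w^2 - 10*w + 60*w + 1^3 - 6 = 108*r^3 + r^2*(276 - 150*w) + r*(-18*w^2 - 355*w + 13) - 45*w^2 + 50*w - 5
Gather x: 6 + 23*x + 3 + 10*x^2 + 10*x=10*x^2 + 33*x + 9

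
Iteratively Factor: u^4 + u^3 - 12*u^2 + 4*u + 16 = (u + 1)*(u^3 - 12*u + 16) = (u - 2)*(u + 1)*(u^2 + 2*u - 8) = (u - 2)*(u + 1)*(u + 4)*(u - 2)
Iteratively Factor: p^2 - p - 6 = (p - 3)*(p + 2)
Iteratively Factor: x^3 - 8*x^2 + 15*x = (x - 5)*(x^2 - 3*x) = (x - 5)*(x - 3)*(x)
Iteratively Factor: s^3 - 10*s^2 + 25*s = (s - 5)*(s^2 - 5*s) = s*(s - 5)*(s - 5)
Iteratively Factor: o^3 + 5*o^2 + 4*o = (o + 4)*(o^2 + o) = (o + 1)*(o + 4)*(o)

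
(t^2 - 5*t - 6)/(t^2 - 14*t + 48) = (t + 1)/(t - 8)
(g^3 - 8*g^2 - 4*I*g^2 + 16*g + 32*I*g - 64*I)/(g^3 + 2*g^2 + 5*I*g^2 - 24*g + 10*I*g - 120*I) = (g^2 - 4*g*(1 + I) + 16*I)/(g^2 + g*(6 + 5*I) + 30*I)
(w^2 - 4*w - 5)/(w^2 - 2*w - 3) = (w - 5)/(w - 3)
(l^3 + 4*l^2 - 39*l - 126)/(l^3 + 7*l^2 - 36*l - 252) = (l + 3)/(l + 6)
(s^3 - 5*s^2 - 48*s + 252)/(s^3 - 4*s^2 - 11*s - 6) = (s^2 + s - 42)/(s^2 + 2*s + 1)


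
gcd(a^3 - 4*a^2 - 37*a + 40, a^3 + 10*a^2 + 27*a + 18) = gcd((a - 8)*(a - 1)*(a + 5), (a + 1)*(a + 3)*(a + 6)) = 1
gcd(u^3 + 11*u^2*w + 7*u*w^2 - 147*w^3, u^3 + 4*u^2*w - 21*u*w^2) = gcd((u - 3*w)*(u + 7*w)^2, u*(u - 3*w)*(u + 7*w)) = u^2 + 4*u*w - 21*w^2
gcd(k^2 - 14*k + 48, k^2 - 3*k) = 1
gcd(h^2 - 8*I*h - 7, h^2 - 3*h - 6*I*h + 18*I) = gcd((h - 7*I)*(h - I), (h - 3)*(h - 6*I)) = 1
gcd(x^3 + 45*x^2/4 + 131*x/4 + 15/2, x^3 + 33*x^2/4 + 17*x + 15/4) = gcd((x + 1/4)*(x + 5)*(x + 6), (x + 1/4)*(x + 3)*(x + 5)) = x^2 + 21*x/4 + 5/4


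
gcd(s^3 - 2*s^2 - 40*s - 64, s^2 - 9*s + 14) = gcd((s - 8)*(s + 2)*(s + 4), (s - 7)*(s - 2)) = 1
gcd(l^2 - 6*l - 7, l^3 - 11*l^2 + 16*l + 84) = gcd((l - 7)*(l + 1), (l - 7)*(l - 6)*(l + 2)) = l - 7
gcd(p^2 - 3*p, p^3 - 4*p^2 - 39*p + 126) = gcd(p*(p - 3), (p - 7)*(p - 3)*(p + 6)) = p - 3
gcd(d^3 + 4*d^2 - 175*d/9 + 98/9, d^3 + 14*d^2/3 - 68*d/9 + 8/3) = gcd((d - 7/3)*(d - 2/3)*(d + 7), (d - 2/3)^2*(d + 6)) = d - 2/3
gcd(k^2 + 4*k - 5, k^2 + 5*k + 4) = 1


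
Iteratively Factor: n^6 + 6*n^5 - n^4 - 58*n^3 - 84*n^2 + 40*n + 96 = (n - 3)*(n^5 + 9*n^4 + 26*n^3 + 20*n^2 - 24*n - 32) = (n - 3)*(n + 2)*(n^4 + 7*n^3 + 12*n^2 - 4*n - 16) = (n - 3)*(n + 2)^2*(n^3 + 5*n^2 + 2*n - 8) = (n - 3)*(n + 2)^2*(n + 4)*(n^2 + n - 2) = (n - 3)*(n - 1)*(n + 2)^2*(n + 4)*(n + 2)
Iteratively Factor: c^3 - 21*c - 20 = (c - 5)*(c^2 + 5*c + 4) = (c - 5)*(c + 4)*(c + 1)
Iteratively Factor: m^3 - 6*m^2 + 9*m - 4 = (m - 1)*(m^2 - 5*m + 4) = (m - 4)*(m - 1)*(m - 1)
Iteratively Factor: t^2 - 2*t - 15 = (t - 5)*(t + 3)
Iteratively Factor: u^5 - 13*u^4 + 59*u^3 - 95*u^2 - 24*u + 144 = (u - 3)*(u^4 - 10*u^3 + 29*u^2 - 8*u - 48) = (u - 4)*(u - 3)*(u^3 - 6*u^2 + 5*u + 12) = (u - 4)*(u - 3)*(u + 1)*(u^2 - 7*u + 12) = (u - 4)*(u - 3)^2*(u + 1)*(u - 4)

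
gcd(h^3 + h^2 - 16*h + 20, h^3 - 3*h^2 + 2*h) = h - 2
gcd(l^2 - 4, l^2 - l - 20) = 1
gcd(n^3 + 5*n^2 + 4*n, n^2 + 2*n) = n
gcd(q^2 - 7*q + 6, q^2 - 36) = q - 6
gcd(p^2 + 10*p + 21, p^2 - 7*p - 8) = 1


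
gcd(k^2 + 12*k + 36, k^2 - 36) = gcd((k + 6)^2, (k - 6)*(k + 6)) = k + 6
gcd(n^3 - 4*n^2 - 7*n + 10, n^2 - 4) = n + 2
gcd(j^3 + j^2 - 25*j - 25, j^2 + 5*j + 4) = j + 1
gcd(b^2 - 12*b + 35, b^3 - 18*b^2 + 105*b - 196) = b - 7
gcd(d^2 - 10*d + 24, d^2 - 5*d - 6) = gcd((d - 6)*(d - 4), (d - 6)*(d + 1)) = d - 6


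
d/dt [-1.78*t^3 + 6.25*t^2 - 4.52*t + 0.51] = -5.34*t^2 + 12.5*t - 4.52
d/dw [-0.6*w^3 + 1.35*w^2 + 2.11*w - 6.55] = -1.8*w^2 + 2.7*w + 2.11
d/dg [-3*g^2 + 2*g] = 2 - 6*g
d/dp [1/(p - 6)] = -1/(p - 6)^2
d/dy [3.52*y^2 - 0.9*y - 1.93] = 7.04*y - 0.9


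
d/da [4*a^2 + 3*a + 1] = 8*a + 3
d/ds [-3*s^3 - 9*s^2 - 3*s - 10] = -9*s^2 - 18*s - 3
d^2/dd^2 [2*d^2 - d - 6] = 4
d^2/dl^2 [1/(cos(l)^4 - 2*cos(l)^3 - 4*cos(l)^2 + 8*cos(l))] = 2*((1 - cos(2*l))^3 + 3*(1 - cos(2*l))^2/2 - 25*cos(l)/8 - cos(2*l) + 11*cos(3*l)/16 - 9*cos(4*l)/4 - 9*cos(5*l)/16 + 13/4)/((cos(l) - 2)^4*(cos(l) + 2)^3*cos(l)^3)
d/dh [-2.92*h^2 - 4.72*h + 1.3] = -5.84*h - 4.72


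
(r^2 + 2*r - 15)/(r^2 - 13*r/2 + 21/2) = 2*(r + 5)/(2*r - 7)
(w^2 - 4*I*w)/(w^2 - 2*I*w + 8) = w/(w + 2*I)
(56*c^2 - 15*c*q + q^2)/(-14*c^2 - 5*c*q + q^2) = (-8*c + q)/(2*c + q)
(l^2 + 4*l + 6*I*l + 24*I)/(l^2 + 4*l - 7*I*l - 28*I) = (l + 6*I)/(l - 7*I)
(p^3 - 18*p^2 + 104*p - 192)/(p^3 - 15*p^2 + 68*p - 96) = (p - 6)/(p - 3)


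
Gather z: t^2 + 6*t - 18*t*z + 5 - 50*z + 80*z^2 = t^2 + 6*t + 80*z^2 + z*(-18*t - 50) + 5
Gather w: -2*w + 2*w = 0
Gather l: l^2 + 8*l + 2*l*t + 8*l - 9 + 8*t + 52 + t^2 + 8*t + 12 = l^2 + l*(2*t + 16) + t^2 + 16*t + 55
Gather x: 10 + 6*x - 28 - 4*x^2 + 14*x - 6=-4*x^2 + 20*x - 24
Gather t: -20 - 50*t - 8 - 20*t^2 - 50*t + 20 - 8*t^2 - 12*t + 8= -28*t^2 - 112*t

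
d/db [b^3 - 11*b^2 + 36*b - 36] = 3*b^2 - 22*b + 36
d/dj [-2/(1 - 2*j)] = -4/(2*j - 1)^2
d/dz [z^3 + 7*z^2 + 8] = z*(3*z + 14)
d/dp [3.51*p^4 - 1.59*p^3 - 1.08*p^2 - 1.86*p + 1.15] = 14.04*p^3 - 4.77*p^2 - 2.16*p - 1.86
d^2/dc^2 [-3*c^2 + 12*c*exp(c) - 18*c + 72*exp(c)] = 12*c*exp(c) + 96*exp(c) - 6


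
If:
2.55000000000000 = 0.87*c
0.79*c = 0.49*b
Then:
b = 4.73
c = 2.93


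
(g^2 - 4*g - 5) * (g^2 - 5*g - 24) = g^4 - 9*g^3 - 9*g^2 + 121*g + 120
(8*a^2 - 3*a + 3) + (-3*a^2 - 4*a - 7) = 5*a^2 - 7*a - 4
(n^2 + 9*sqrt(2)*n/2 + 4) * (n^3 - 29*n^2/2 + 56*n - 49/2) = n^5 - 29*n^4/2 + 9*sqrt(2)*n^4/2 - 261*sqrt(2)*n^3/4 + 60*n^3 - 165*n^2/2 + 252*sqrt(2)*n^2 - 441*sqrt(2)*n/4 + 224*n - 98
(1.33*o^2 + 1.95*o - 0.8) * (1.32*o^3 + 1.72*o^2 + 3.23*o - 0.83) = 1.7556*o^5 + 4.8616*o^4 + 6.5939*o^3 + 3.8186*o^2 - 4.2025*o + 0.664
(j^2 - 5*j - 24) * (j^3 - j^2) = j^5 - 6*j^4 - 19*j^3 + 24*j^2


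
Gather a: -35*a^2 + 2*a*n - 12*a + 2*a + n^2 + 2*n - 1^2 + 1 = -35*a^2 + a*(2*n - 10) + n^2 + 2*n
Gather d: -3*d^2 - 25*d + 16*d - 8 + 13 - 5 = -3*d^2 - 9*d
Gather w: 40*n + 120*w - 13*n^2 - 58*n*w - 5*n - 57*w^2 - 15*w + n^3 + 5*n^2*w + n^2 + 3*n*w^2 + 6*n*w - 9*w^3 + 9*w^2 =n^3 - 12*n^2 + 35*n - 9*w^3 + w^2*(3*n - 48) + w*(5*n^2 - 52*n + 105)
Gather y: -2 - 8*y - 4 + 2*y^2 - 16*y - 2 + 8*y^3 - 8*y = 8*y^3 + 2*y^2 - 32*y - 8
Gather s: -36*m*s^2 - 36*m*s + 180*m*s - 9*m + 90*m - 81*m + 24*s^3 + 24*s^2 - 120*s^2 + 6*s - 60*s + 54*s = 144*m*s + 24*s^3 + s^2*(-36*m - 96)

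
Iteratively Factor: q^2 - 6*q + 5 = (q - 1)*(q - 5)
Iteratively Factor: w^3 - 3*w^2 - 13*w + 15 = (w - 5)*(w^2 + 2*w - 3) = (w - 5)*(w + 3)*(w - 1)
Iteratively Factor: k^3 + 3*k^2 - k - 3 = (k - 1)*(k^2 + 4*k + 3) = (k - 1)*(k + 3)*(k + 1)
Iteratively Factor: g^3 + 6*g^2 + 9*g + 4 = (g + 4)*(g^2 + 2*g + 1) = (g + 1)*(g + 4)*(g + 1)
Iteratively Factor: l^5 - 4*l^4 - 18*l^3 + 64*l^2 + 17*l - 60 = (l - 5)*(l^4 + l^3 - 13*l^2 - l + 12) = (l - 5)*(l + 4)*(l^3 - 3*l^2 - l + 3) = (l - 5)*(l + 1)*(l + 4)*(l^2 - 4*l + 3) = (l - 5)*(l - 1)*(l + 1)*(l + 4)*(l - 3)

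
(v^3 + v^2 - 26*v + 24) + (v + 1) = v^3 + v^2 - 25*v + 25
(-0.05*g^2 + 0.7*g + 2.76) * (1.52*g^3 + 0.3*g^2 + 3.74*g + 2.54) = -0.076*g^5 + 1.049*g^4 + 4.2182*g^3 + 3.319*g^2 + 12.1004*g + 7.0104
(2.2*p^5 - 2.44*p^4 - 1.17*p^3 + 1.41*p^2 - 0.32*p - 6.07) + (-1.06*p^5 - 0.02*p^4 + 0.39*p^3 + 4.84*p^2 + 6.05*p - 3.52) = 1.14*p^5 - 2.46*p^4 - 0.78*p^3 + 6.25*p^2 + 5.73*p - 9.59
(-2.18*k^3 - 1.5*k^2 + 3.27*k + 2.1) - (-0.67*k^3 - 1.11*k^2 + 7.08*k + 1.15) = -1.51*k^3 - 0.39*k^2 - 3.81*k + 0.95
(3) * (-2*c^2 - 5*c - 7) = -6*c^2 - 15*c - 21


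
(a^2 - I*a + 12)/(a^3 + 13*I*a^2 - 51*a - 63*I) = (a - 4*I)/(a^2 + 10*I*a - 21)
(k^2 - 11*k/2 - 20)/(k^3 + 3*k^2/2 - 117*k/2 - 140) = 1/(k + 7)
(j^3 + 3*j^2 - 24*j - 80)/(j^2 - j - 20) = j + 4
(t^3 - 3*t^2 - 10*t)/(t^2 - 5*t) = t + 2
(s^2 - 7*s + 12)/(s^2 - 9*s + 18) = (s - 4)/(s - 6)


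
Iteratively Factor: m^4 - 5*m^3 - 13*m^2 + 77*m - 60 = (m + 4)*(m^3 - 9*m^2 + 23*m - 15) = (m - 3)*(m + 4)*(m^2 - 6*m + 5) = (m - 5)*(m - 3)*(m + 4)*(m - 1)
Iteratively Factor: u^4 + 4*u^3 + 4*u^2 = (u)*(u^3 + 4*u^2 + 4*u) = u*(u + 2)*(u^2 + 2*u) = u^2*(u + 2)*(u + 2)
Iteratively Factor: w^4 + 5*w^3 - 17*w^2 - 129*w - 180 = (w + 4)*(w^3 + w^2 - 21*w - 45) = (w + 3)*(w + 4)*(w^2 - 2*w - 15) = (w - 5)*(w + 3)*(w + 4)*(w + 3)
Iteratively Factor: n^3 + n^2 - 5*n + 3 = (n - 1)*(n^2 + 2*n - 3) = (n - 1)^2*(n + 3)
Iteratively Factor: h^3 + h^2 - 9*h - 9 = (h + 3)*(h^2 - 2*h - 3) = (h - 3)*(h + 3)*(h + 1)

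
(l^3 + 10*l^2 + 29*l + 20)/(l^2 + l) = l + 9 + 20/l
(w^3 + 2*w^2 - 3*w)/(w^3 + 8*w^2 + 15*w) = (w - 1)/(w + 5)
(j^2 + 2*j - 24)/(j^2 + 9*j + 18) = (j - 4)/(j + 3)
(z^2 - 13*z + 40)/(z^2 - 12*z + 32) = (z - 5)/(z - 4)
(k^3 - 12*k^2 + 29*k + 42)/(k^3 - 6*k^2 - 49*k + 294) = (k + 1)/(k + 7)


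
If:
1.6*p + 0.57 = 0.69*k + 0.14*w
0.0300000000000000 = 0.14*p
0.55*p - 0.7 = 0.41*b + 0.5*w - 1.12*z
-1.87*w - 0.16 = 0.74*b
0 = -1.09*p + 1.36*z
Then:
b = -1.64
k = 1.21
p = 0.21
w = 0.56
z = 0.17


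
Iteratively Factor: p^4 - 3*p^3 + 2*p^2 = (p - 2)*(p^3 - p^2) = p*(p - 2)*(p^2 - p) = p*(p - 2)*(p - 1)*(p)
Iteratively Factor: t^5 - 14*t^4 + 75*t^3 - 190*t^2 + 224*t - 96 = (t - 1)*(t^4 - 13*t^3 + 62*t^2 - 128*t + 96) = (t - 4)*(t - 1)*(t^3 - 9*t^2 + 26*t - 24) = (t - 4)^2*(t - 1)*(t^2 - 5*t + 6) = (t - 4)^2*(t - 2)*(t - 1)*(t - 3)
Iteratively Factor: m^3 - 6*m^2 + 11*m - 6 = (m - 2)*(m^2 - 4*m + 3) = (m - 2)*(m - 1)*(m - 3)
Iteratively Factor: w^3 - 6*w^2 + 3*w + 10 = (w - 2)*(w^2 - 4*w - 5) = (w - 5)*(w - 2)*(w + 1)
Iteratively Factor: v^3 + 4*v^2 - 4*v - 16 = (v + 2)*(v^2 + 2*v - 8) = (v + 2)*(v + 4)*(v - 2)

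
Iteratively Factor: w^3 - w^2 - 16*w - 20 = (w + 2)*(w^2 - 3*w - 10) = (w + 2)^2*(w - 5)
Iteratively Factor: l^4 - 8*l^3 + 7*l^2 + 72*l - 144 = (l - 4)*(l^3 - 4*l^2 - 9*l + 36) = (l - 4)^2*(l^2 - 9) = (l - 4)^2*(l - 3)*(l + 3)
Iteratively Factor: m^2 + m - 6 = (m - 2)*(m + 3)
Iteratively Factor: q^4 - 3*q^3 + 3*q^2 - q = (q)*(q^3 - 3*q^2 + 3*q - 1) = q*(q - 1)*(q^2 - 2*q + 1) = q*(q - 1)^2*(q - 1)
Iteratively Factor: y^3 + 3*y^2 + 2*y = (y + 1)*(y^2 + 2*y) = (y + 1)*(y + 2)*(y)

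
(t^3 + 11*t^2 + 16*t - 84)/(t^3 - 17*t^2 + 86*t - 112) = (t^2 + 13*t + 42)/(t^2 - 15*t + 56)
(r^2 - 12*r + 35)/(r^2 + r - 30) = (r - 7)/(r + 6)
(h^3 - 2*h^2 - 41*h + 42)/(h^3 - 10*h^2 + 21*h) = (h^2 + 5*h - 6)/(h*(h - 3))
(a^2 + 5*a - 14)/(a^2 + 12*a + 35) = (a - 2)/(a + 5)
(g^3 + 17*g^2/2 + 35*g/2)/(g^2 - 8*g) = (2*g^2 + 17*g + 35)/(2*(g - 8))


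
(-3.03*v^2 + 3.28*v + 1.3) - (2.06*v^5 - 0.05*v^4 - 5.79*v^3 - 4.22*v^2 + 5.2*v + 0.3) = -2.06*v^5 + 0.05*v^4 + 5.79*v^3 + 1.19*v^2 - 1.92*v + 1.0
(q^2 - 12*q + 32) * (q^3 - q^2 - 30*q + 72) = q^5 - 13*q^4 + 14*q^3 + 400*q^2 - 1824*q + 2304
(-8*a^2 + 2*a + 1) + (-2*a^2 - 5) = -10*a^2 + 2*a - 4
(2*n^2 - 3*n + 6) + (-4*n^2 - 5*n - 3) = -2*n^2 - 8*n + 3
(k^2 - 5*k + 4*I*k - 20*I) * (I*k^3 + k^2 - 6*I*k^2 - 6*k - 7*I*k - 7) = I*k^5 - 3*k^4 - 11*I*k^4 + 33*k^3 + 27*I*k^3 - 69*k^2 - 9*I*k^2 - 105*k + 92*I*k + 140*I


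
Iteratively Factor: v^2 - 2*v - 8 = (v + 2)*(v - 4)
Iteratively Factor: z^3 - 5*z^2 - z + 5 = (z - 5)*(z^2 - 1) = (z - 5)*(z - 1)*(z + 1)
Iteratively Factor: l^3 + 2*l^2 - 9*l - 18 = (l - 3)*(l^2 + 5*l + 6) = (l - 3)*(l + 2)*(l + 3)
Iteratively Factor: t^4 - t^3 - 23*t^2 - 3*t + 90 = (t + 3)*(t^3 - 4*t^2 - 11*t + 30) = (t - 5)*(t + 3)*(t^2 + t - 6) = (t - 5)*(t - 2)*(t + 3)*(t + 3)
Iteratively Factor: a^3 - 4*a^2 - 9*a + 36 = (a - 3)*(a^2 - a - 12) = (a - 4)*(a - 3)*(a + 3)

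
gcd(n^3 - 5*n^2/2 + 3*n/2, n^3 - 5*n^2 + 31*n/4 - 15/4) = n^2 - 5*n/2 + 3/2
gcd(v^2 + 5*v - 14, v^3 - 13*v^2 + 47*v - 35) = 1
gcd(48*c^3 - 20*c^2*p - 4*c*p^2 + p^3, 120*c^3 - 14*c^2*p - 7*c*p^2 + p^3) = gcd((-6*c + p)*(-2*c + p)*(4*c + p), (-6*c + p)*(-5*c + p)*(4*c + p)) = -24*c^2 - 2*c*p + p^2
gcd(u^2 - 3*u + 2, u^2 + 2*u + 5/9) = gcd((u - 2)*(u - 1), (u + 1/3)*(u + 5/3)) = 1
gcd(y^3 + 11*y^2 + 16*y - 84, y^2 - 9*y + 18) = 1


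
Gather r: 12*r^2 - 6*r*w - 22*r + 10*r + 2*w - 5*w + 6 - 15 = 12*r^2 + r*(-6*w - 12) - 3*w - 9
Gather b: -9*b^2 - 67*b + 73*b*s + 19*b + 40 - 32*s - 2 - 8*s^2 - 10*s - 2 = -9*b^2 + b*(73*s - 48) - 8*s^2 - 42*s + 36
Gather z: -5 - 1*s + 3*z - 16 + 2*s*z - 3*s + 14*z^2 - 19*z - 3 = -4*s + 14*z^2 + z*(2*s - 16) - 24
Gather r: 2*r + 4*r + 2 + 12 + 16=6*r + 30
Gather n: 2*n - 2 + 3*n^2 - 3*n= 3*n^2 - n - 2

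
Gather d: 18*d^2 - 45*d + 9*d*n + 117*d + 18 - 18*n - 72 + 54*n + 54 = 18*d^2 + d*(9*n + 72) + 36*n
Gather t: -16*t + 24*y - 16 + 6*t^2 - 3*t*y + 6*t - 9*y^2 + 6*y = 6*t^2 + t*(-3*y - 10) - 9*y^2 + 30*y - 16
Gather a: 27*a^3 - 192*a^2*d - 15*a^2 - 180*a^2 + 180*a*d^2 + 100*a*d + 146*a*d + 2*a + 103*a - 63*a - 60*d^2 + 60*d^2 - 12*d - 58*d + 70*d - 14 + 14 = 27*a^3 + a^2*(-192*d - 195) + a*(180*d^2 + 246*d + 42)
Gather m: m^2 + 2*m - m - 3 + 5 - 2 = m^2 + m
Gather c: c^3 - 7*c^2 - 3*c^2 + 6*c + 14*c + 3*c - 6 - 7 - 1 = c^3 - 10*c^2 + 23*c - 14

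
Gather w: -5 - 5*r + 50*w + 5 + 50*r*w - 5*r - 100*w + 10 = -10*r + w*(50*r - 50) + 10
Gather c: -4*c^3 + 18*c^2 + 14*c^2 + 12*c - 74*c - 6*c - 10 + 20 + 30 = -4*c^3 + 32*c^2 - 68*c + 40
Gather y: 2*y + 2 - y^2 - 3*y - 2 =-y^2 - y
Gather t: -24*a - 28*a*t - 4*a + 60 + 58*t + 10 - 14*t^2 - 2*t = -28*a - 14*t^2 + t*(56 - 28*a) + 70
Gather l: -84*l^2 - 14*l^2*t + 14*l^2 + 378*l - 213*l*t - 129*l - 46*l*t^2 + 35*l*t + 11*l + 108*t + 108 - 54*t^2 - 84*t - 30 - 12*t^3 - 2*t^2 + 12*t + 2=l^2*(-14*t - 70) + l*(-46*t^2 - 178*t + 260) - 12*t^3 - 56*t^2 + 36*t + 80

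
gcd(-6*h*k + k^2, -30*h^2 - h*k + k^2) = 6*h - k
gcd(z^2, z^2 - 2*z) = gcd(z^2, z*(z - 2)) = z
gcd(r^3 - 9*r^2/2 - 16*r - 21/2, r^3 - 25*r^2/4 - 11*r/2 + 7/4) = r^2 - 6*r - 7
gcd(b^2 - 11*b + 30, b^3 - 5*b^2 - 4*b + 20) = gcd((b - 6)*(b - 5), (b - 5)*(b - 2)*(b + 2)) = b - 5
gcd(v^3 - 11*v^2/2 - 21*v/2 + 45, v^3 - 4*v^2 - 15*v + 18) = v^2 - 3*v - 18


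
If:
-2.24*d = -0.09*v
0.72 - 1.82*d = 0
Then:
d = 0.40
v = 9.85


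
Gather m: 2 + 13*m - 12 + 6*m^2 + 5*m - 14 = 6*m^2 + 18*m - 24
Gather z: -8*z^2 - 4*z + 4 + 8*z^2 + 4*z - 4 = 0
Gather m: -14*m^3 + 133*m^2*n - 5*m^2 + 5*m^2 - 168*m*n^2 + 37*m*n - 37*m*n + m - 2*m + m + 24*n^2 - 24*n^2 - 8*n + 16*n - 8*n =-14*m^3 + 133*m^2*n - 168*m*n^2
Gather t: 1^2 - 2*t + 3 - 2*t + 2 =6 - 4*t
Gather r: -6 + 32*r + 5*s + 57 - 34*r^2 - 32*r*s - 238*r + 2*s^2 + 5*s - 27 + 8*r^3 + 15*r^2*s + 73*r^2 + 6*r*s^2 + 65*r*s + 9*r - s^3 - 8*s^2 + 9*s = 8*r^3 + r^2*(15*s + 39) + r*(6*s^2 + 33*s - 197) - s^3 - 6*s^2 + 19*s + 24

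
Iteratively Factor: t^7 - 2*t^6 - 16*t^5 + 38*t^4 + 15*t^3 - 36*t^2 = (t)*(t^6 - 2*t^5 - 16*t^4 + 38*t^3 + 15*t^2 - 36*t) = t*(t - 3)*(t^5 + t^4 - 13*t^3 - t^2 + 12*t) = t*(t - 3)^2*(t^4 + 4*t^3 - t^2 - 4*t) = t*(t - 3)^2*(t + 1)*(t^3 + 3*t^2 - 4*t) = t^2*(t - 3)^2*(t + 1)*(t^2 + 3*t - 4) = t^2*(t - 3)^2*(t + 1)*(t + 4)*(t - 1)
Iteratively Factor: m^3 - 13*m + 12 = (m + 4)*(m^2 - 4*m + 3) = (m - 1)*(m + 4)*(m - 3)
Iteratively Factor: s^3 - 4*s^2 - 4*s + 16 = (s - 4)*(s^2 - 4) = (s - 4)*(s + 2)*(s - 2)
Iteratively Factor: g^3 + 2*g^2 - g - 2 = (g + 1)*(g^2 + g - 2) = (g + 1)*(g + 2)*(g - 1)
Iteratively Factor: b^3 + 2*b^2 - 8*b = (b - 2)*(b^2 + 4*b) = (b - 2)*(b + 4)*(b)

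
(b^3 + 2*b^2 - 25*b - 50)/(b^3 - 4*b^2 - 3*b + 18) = (b^2 - 25)/(b^2 - 6*b + 9)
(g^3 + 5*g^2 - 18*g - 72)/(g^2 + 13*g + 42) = (g^2 - g - 12)/(g + 7)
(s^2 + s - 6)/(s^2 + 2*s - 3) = (s - 2)/(s - 1)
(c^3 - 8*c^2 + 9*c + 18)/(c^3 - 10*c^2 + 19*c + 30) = (c - 3)/(c - 5)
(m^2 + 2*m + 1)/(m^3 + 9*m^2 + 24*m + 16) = (m + 1)/(m^2 + 8*m + 16)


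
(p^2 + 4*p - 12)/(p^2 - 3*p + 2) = (p + 6)/(p - 1)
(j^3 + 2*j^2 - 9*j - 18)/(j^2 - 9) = j + 2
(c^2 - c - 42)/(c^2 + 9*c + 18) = (c - 7)/(c + 3)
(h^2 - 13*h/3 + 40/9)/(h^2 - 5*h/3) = (h - 8/3)/h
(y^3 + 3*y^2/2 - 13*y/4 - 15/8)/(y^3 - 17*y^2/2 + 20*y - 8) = (8*y^3 + 12*y^2 - 26*y - 15)/(4*(2*y^3 - 17*y^2 + 40*y - 16))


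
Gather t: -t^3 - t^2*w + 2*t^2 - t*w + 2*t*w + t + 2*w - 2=-t^3 + t^2*(2 - w) + t*(w + 1) + 2*w - 2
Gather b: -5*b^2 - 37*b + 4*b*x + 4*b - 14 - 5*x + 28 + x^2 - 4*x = -5*b^2 + b*(4*x - 33) + x^2 - 9*x + 14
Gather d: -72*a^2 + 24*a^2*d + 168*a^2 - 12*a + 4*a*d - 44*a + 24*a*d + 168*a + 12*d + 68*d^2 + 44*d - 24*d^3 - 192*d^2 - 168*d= 96*a^2 + 112*a - 24*d^3 - 124*d^2 + d*(24*a^2 + 28*a - 112)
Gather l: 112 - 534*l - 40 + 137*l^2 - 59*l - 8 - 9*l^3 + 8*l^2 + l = -9*l^3 + 145*l^2 - 592*l + 64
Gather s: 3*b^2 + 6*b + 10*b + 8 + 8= 3*b^2 + 16*b + 16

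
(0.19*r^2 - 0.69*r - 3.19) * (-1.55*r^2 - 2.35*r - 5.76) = -0.2945*r^4 + 0.623*r^3 + 5.4716*r^2 + 11.4709*r + 18.3744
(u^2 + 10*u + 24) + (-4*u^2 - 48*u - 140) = -3*u^2 - 38*u - 116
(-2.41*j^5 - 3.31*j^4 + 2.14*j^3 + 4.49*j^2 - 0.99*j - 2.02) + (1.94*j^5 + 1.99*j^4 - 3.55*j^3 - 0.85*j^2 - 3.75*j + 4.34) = -0.47*j^5 - 1.32*j^4 - 1.41*j^3 + 3.64*j^2 - 4.74*j + 2.32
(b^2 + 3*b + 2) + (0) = b^2 + 3*b + 2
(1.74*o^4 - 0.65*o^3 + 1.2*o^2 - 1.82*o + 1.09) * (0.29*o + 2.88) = 0.5046*o^5 + 4.8227*o^4 - 1.524*o^3 + 2.9282*o^2 - 4.9255*o + 3.1392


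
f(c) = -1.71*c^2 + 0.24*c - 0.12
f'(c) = 0.24 - 3.42*c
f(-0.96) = -1.93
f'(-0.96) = 3.52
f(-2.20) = -8.92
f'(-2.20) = 7.76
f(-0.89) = -1.69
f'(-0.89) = 3.28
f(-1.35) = -3.56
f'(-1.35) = 4.86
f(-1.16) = -2.70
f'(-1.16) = 4.21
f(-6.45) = -72.81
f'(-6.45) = 22.30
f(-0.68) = -1.07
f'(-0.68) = 2.57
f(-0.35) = -0.41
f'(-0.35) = 1.44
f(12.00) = -243.48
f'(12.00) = -40.80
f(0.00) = -0.12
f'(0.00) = 0.24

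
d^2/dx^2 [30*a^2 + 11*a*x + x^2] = 2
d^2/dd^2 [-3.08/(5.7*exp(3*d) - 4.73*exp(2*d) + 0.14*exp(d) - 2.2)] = (-3.08*(17.1*exp(2*d) - 9.46*exp(d) + 0.14)*(34.2*exp(2*d) - 18.92*exp(d) + 0.28)*exp(d) + (158.004*exp(2*d) - 58.2736*exp(d) + 0.4312)*(5.7*exp(3*d) - 4.73*exp(2*d) + 0.14*exp(d) - 2.2))*exp(d)/(5.7*exp(3*d) - 4.73*exp(2*d) + 0.14*exp(d) - 2.2)^3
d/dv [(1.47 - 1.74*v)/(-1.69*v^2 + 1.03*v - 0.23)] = (-2.9406*v^2 + 4.9686*v - 1.1139)/(2.8561*v^4 - 3.4814*v^3 + 1.8383*v^2 - 0.4738*v + 0.0529)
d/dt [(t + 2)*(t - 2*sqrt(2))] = 2*t - 2*sqrt(2) + 2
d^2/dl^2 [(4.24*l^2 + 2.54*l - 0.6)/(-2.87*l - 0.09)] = 11.127756/(23.639903*l^3 + 2.223963*l^2 + 0.069741*l + 0.000729)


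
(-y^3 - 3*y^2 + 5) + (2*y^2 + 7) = -y^3 - y^2 + 12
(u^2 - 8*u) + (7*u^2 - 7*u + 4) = 8*u^2 - 15*u + 4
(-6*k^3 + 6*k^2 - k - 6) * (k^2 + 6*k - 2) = -6*k^5 - 30*k^4 + 47*k^3 - 24*k^2 - 34*k + 12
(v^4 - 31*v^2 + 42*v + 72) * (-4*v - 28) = -4*v^5 - 28*v^4 + 124*v^3 + 700*v^2 - 1464*v - 2016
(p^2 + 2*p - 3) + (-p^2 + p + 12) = 3*p + 9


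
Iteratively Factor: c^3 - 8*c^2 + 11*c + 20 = (c + 1)*(c^2 - 9*c + 20) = (c - 4)*(c + 1)*(c - 5)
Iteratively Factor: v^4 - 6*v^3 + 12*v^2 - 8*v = (v - 2)*(v^3 - 4*v^2 + 4*v) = v*(v - 2)*(v^2 - 4*v + 4) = v*(v - 2)^2*(v - 2)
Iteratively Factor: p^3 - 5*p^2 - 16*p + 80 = (p - 5)*(p^2 - 16) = (p - 5)*(p + 4)*(p - 4)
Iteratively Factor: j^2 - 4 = (j - 2)*(j + 2)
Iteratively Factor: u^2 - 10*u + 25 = (u - 5)*(u - 5)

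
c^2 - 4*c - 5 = (c - 5)*(c + 1)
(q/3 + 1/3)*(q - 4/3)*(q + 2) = q^3/3 + 5*q^2/9 - 2*q/3 - 8/9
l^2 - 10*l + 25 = (l - 5)^2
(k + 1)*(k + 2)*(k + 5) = k^3 + 8*k^2 + 17*k + 10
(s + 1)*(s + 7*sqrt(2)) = s^2 + s + 7*sqrt(2)*s + 7*sqrt(2)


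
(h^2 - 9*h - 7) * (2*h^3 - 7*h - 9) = 2*h^5 - 18*h^4 - 21*h^3 + 54*h^2 + 130*h + 63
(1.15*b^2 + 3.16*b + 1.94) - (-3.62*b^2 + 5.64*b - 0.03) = 4.77*b^2 - 2.48*b + 1.97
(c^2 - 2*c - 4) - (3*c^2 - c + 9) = -2*c^2 - c - 13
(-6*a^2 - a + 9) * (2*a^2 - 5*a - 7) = -12*a^4 + 28*a^3 + 65*a^2 - 38*a - 63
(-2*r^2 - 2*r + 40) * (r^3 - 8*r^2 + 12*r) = -2*r^5 + 14*r^4 + 32*r^3 - 344*r^2 + 480*r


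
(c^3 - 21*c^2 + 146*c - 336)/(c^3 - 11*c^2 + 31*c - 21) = (c^2 - 14*c + 48)/(c^2 - 4*c + 3)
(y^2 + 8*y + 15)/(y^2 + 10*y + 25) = (y + 3)/(y + 5)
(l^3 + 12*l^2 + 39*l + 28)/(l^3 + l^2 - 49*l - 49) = (l + 4)/(l - 7)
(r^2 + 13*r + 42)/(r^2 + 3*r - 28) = (r + 6)/(r - 4)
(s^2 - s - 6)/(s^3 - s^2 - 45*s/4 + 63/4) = 4*(s + 2)/(4*s^2 + 8*s - 21)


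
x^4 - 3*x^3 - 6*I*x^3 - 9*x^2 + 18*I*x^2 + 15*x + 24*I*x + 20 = (x - 4)*(x + 1)*(x - 5*I)*(x - I)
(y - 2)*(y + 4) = y^2 + 2*y - 8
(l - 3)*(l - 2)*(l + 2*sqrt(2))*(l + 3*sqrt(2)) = l^4 - 5*l^3 + 5*sqrt(2)*l^3 - 25*sqrt(2)*l^2 + 18*l^2 - 60*l + 30*sqrt(2)*l + 72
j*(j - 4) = j^2 - 4*j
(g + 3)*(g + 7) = g^2 + 10*g + 21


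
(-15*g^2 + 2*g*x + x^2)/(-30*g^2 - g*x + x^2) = (-3*g + x)/(-6*g + x)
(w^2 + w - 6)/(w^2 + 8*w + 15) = (w - 2)/(w + 5)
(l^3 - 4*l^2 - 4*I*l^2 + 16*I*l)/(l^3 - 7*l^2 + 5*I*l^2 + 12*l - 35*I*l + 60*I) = l*(l - 4*I)/(l^2 + l*(-3 + 5*I) - 15*I)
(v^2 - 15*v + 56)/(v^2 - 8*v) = (v - 7)/v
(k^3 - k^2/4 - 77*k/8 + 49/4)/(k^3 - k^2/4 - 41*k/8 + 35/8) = (2*k^2 + 3*k - 14)/(2*k^2 + 3*k - 5)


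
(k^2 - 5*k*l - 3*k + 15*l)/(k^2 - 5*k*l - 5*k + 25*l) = (k - 3)/(k - 5)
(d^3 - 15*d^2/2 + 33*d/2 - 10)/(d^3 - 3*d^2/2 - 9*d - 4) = (2*d^2 - 7*d + 5)/(2*d^2 + 5*d + 2)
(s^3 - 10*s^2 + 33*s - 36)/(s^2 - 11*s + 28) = (s^2 - 6*s + 9)/(s - 7)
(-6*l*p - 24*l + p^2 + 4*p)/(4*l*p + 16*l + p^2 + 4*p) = (-6*l + p)/(4*l + p)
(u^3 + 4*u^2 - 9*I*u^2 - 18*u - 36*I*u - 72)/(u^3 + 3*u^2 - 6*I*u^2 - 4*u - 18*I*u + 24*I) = (u - 3*I)/(u - 1)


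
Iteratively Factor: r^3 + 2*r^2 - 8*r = (r - 2)*(r^2 + 4*r) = (r - 2)*(r + 4)*(r)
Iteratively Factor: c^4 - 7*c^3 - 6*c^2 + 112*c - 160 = (c - 4)*(c^3 - 3*c^2 - 18*c + 40) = (c - 5)*(c - 4)*(c^2 + 2*c - 8) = (c - 5)*(c - 4)*(c + 4)*(c - 2)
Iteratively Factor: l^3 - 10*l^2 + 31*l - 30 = (l - 3)*(l^2 - 7*l + 10) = (l - 5)*(l - 3)*(l - 2)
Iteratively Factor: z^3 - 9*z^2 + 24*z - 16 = (z - 1)*(z^2 - 8*z + 16) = (z - 4)*(z - 1)*(z - 4)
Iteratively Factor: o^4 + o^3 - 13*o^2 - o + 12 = (o + 1)*(o^3 - 13*o + 12) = (o + 1)*(o + 4)*(o^2 - 4*o + 3) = (o - 1)*(o + 1)*(o + 4)*(o - 3)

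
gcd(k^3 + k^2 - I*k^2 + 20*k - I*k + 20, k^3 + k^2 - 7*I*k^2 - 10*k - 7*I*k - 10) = k^2 + k*(1 - 5*I) - 5*I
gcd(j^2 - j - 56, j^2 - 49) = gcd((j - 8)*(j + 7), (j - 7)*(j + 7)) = j + 7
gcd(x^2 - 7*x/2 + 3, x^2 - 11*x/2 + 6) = x - 3/2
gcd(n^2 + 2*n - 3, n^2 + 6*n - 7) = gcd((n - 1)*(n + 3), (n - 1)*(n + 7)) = n - 1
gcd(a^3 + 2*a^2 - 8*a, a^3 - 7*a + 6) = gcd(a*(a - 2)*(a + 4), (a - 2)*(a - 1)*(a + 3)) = a - 2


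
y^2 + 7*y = y*(y + 7)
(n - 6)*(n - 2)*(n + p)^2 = n^4 + 2*n^3*p - 8*n^3 + n^2*p^2 - 16*n^2*p + 12*n^2 - 8*n*p^2 + 24*n*p + 12*p^2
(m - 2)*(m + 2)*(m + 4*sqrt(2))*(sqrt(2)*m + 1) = sqrt(2)*m^4 + 9*m^3 - 36*m - 16*sqrt(2)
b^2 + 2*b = b*(b + 2)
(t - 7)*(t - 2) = t^2 - 9*t + 14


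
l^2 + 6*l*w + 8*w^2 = (l + 2*w)*(l + 4*w)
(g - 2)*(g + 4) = g^2 + 2*g - 8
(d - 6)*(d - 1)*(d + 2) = d^3 - 5*d^2 - 8*d + 12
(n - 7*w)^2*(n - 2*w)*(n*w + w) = n^4*w - 16*n^3*w^2 + n^3*w + 77*n^2*w^3 - 16*n^2*w^2 - 98*n*w^4 + 77*n*w^3 - 98*w^4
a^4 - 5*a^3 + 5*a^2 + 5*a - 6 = (a - 3)*(a - 2)*(a - 1)*(a + 1)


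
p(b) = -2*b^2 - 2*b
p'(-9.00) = 34.00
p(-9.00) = -144.00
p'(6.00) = -26.00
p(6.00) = -84.00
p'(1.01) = -6.04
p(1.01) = -4.06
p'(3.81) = -17.24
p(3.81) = -36.65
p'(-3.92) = 13.68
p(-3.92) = -22.89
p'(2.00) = -10.00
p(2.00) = -12.00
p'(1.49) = -7.96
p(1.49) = -7.42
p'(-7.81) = 29.24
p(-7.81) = -106.37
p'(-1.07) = 2.28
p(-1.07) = -0.15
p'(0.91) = -5.64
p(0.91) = -3.48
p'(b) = -4*b - 2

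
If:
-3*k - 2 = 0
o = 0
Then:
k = -2/3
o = 0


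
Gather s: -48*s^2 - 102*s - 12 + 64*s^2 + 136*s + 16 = 16*s^2 + 34*s + 4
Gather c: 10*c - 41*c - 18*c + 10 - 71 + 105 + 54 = 98 - 49*c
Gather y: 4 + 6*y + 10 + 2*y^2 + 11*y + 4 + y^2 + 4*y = 3*y^2 + 21*y + 18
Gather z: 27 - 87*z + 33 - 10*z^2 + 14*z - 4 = -10*z^2 - 73*z + 56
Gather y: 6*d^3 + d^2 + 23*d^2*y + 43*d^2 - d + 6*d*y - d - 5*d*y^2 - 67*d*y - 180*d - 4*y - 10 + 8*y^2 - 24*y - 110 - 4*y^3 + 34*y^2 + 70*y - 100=6*d^3 + 44*d^2 - 182*d - 4*y^3 + y^2*(42 - 5*d) + y*(23*d^2 - 61*d + 42) - 220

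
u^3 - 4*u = u*(u - 2)*(u + 2)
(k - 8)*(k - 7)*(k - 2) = k^3 - 17*k^2 + 86*k - 112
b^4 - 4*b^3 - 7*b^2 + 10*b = b*(b - 5)*(b - 1)*(b + 2)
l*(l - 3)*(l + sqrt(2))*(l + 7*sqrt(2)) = l^4 - 3*l^3 + 8*sqrt(2)*l^3 - 24*sqrt(2)*l^2 + 14*l^2 - 42*l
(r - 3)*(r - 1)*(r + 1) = r^3 - 3*r^2 - r + 3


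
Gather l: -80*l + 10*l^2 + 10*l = 10*l^2 - 70*l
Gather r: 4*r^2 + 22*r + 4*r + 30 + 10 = 4*r^2 + 26*r + 40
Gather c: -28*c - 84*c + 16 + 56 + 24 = 96 - 112*c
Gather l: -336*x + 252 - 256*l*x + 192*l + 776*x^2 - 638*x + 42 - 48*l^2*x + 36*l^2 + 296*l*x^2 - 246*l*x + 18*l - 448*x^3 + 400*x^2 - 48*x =l^2*(36 - 48*x) + l*(296*x^2 - 502*x + 210) - 448*x^3 + 1176*x^2 - 1022*x + 294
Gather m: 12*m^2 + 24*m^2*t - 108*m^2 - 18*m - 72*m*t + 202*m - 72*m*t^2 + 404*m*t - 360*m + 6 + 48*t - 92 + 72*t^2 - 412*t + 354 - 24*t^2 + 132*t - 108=m^2*(24*t - 96) + m*(-72*t^2 + 332*t - 176) + 48*t^2 - 232*t + 160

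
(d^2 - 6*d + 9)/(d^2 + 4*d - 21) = (d - 3)/(d + 7)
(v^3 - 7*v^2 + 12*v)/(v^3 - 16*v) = (v - 3)/(v + 4)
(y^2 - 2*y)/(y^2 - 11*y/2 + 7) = 2*y/(2*y - 7)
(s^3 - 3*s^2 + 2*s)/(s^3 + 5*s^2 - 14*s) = (s - 1)/(s + 7)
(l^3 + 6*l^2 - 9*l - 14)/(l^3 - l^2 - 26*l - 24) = (l^2 + 5*l - 14)/(l^2 - 2*l - 24)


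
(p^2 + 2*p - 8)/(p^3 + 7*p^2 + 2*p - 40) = 1/(p + 5)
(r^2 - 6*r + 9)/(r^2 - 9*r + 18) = (r - 3)/(r - 6)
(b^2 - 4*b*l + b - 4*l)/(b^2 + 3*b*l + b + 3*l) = (b - 4*l)/(b + 3*l)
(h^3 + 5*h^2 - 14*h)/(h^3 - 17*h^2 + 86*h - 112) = h*(h + 7)/(h^2 - 15*h + 56)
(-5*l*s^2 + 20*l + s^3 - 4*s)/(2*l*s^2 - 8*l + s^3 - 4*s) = (-5*l + s)/(2*l + s)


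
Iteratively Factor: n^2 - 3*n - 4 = (n - 4)*(n + 1)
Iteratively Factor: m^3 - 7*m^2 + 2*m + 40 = (m - 5)*(m^2 - 2*m - 8) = (m - 5)*(m + 2)*(m - 4)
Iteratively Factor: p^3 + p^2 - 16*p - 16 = (p - 4)*(p^2 + 5*p + 4) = (p - 4)*(p + 1)*(p + 4)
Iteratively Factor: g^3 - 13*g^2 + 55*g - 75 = (g - 5)*(g^2 - 8*g + 15) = (g - 5)^2*(g - 3)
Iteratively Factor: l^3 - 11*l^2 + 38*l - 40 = (l - 2)*(l^2 - 9*l + 20) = (l - 5)*(l - 2)*(l - 4)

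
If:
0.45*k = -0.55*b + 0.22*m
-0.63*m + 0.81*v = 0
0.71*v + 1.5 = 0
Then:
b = -0.818181818181818*k - 1.08651911468813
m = -2.72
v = -2.11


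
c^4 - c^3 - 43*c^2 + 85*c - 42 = (c - 6)*(c - 1)^2*(c + 7)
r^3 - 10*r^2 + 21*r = r*(r - 7)*(r - 3)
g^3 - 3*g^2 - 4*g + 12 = (g - 3)*(g - 2)*(g + 2)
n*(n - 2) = n^2 - 2*n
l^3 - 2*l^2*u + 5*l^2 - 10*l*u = l*(l + 5)*(l - 2*u)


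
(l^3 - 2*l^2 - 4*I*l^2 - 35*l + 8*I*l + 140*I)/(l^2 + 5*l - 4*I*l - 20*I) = l - 7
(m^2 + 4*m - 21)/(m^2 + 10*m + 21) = (m - 3)/(m + 3)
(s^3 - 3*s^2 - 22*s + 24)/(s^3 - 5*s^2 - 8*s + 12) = (s + 4)/(s + 2)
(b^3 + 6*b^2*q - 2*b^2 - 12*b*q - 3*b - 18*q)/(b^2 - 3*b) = b + 6*q + 1 + 6*q/b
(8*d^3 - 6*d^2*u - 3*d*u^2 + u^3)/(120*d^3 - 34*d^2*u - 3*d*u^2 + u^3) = (-2*d^2 + d*u + u^2)/(-30*d^2 + d*u + u^2)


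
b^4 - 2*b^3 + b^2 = b^2*(b - 1)^2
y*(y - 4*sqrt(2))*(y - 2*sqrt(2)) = y^3 - 6*sqrt(2)*y^2 + 16*y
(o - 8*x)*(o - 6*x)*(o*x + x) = o^3*x - 14*o^2*x^2 + o^2*x + 48*o*x^3 - 14*o*x^2 + 48*x^3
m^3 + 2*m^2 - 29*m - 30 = (m - 5)*(m + 1)*(m + 6)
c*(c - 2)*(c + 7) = c^3 + 5*c^2 - 14*c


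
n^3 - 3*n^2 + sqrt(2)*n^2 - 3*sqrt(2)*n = n*(n - 3)*(n + sqrt(2))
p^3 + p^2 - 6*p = p*(p - 2)*(p + 3)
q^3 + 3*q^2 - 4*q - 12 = (q - 2)*(q + 2)*(q + 3)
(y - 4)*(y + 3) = y^2 - y - 12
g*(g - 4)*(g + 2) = g^3 - 2*g^2 - 8*g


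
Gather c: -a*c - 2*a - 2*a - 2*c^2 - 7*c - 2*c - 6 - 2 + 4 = -4*a - 2*c^2 + c*(-a - 9) - 4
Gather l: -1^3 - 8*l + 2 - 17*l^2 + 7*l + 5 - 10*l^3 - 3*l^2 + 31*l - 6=-10*l^3 - 20*l^2 + 30*l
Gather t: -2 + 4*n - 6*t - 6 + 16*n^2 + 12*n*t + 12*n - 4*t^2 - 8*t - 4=16*n^2 + 16*n - 4*t^2 + t*(12*n - 14) - 12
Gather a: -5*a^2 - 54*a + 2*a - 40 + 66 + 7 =-5*a^2 - 52*a + 33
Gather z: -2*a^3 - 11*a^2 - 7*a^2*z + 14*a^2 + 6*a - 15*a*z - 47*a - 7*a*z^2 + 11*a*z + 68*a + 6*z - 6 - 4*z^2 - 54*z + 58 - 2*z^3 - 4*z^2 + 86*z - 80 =-2*a^3 + 3*a^2 + 27*a - 2*z^3 + z^2*(-7*a - 8) + z*(-7*a^2 - 4*a + 38) - 28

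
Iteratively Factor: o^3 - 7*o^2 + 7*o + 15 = (o - 3)*(o^2 - 4*o - 5) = (o - 5)*(o - 3)*(o + 1)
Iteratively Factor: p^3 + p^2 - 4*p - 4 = (p + 2)*(p^2 - p - 2) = (p + 1)*(p + 2)*(p - 2)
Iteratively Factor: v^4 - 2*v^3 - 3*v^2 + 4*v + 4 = (v + 1)*(v^3 - 3*v^2 + 4) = (v - 2)*(v + 1)*(v^2 - v - 2) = (v - 2)^2*(v + 1)*(v + 1)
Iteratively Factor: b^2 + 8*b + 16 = (b + 4)*(b + 4)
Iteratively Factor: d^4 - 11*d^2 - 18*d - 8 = (d - 4)*(d^3 + 4*d^2 + 5*d + 2) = (d - 4)*(d + 1)*(d^2 + 3*d + 2) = (d - 4)*(d + 1)^2*(d + 2)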